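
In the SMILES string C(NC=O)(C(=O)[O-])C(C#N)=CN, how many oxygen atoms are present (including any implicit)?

The symbol for oxygen appears 3 times in the SMILES.

3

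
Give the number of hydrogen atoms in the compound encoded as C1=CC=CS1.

4

Hydrogens are implicit in SMILES; fill each atom to its normal valence:
  4 × C (aromatic): 1 H each → 4
  1 × S (aromatic): no H
  Total hydrogens = 4.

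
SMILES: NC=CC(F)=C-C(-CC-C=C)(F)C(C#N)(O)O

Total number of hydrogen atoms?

14

Hydrogens are implicit in SMILES; fill each atom to its normal valence:
  4 × C: 1 H each → 4
  4 × C: no H
  3 × C: 2 H each → 6
  2 × F: no H
  2 × O: 1 H each → 2
  1 × N: 2 H
  1 × N: no H
  Total hydrogens = 14.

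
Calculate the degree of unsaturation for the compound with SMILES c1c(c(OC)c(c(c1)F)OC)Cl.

4

Molecular formula from the SMILES: C8H8ClFO2.
DoU = (2C + 2 + N − H − X)/2 = (2·8 + 2 + 0 − 8 − 2)/2 = 8/2 = 4.
(Structurally: 1 ring(s) + 3 π bond(s) = 4.)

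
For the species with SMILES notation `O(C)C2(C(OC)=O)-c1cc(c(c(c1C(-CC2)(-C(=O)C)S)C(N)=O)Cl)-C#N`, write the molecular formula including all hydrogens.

Heavy atoms from the SMILES: 17 C, 1 Cl, 2 N, 5 O, 1 S.
Implicit hydrogens by atom environment:
  6 × C: no H
  5 × C (aromatic): no H
  5 × O: no H
  3 × C: 3 H each → 9
  2 × C: 2 H each → 4
  1 × C (aromatic): 1 H
  1 × Cl: no H
  1 × N: 2 H
  1 × N: no H
  1 × S: 1 H
  Total hydrogens = 17.
Molecular formula: C17H17ClN2O5S

C17H17ClN2O5S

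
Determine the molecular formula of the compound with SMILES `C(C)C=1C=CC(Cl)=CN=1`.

C7H8ClN

Heavy atoms from the SMILES: 7 C, 1 Cl, 1 N.
Implicit hydrogens by atom environment:
  3 × C (aromatic): 1 H each → 3
  2 × C (aromatic): no H
  1 × C: 3 H
  1 × C: 2 H
  1 × Cl: no H
  1 × N (aromatic): no H
  Total hydrogens = 8.
Molecular formula: C7H8ClN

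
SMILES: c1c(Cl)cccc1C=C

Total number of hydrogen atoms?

7

Hydrogens are implicit in SMILES; fill each atom to its normal valence:
  4 × C (aromatic): 1 H each → 4
  2 × C (aromatic): no H
  1 × C: 2 H
  1 × C: 1 H
  1 × Cl: no H
  Total hydrogens = 7.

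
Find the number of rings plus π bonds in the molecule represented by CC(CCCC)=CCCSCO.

1

Molecular formula from the SMILES: C10H20OS.
DoU = (2C + 2 + N − H − X)/2 = (2·10 + 2 + 0 − 20 − 0)/2 = 2/2 = 1.
(Structurally: 0 ring(s) + 1 π bond(s) = 1.)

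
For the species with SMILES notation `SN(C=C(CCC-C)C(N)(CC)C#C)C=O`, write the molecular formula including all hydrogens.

C12H20N2OS

Heavy atoms from the SMILES: 12 C, 2 N, 1 O, 1 S.
Implicit hydrogens by atom environment:
  4 × C: 2 H each → 8
  3 × C: 1 H each → 3
  3 × C: no H
  2 × C: 3 H each → 6
  1 × N: 2 H
  1 × N: no H
  1 × O: no H
  1 × S: 1 H
  Total hydrogens = 20.
Molecular formula: C12H20N2OS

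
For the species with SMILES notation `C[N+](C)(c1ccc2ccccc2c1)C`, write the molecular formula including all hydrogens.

C13H16N+

Heavy atoms from the SMILES: 13 C, 1 N.
Implicit hydrogens by atom environment:
  7 × C (aromatic): 1 H each → 7
  3 × C: 3 H each → 9
  3 × C (aromatic): no H
  1 × N (charge +1): no H
  Total hydrogens = 16.
Net charge +1.
Molecular formula: C13H16N+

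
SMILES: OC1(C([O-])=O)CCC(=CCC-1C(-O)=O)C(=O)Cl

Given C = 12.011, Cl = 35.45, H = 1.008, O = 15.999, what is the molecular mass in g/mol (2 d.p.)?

Molecular formula: C10H10ClO6-.
M = 10×12.011 + 1×35.45 + 10×1.008 + 6×15.999 = 261.63 g/mol.

261.63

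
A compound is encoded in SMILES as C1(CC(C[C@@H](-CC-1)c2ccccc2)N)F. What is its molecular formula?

Heavy atoms from the SMILES: 13 C, 1 F, 1 N.
Implicit hydrogens by atom environment:
  5 × C (aromatic): 1 H each → 5
  4 × C: 2 H each → 8
  3 × C: 1 H each → 3
  1 × C (aromatic): no H
  1 × F: no H
  1 × N: 2 H
  Total hydrogens = 18.
Molecular formula: C13H18FN

C13H18FN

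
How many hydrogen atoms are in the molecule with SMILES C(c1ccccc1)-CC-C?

14

Hydrogens are implicit in SMILES; fill each atom to its normal valence:
  5 × C (aromatic): 1 H each → 5
  3 × C: 2 H each → 6
  1 × C: 3 H
  1 × C (aromatic): no H
  Total hydrogens = 14.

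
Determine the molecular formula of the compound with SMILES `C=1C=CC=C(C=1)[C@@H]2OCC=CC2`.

C11H12O

Heavy atoms from the SMILES: 11 C, 1 O.
Implicit hydrogens by atom environment:
  5 × C (aromatic): 1 H each → 5
  3 × C: 1 H each → 3
  2 × C: 2 H each → 4
  1 × C (aromatic): no H
  1 × O: no H
  Total hydrogens = 12.
Molecular formula: C11H12O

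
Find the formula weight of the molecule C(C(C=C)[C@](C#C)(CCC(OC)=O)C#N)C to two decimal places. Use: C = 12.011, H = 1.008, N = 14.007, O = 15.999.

Molecular formula: C13H17NO2.
M = 13×12.011 + 17×1.008 + 1×14.007 + 2×15.999 = 219.28 g/mol.

219.28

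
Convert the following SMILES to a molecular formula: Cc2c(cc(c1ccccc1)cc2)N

C13H13N

Heavy atoms from the SMILES: 13 C, 1 N.
Implicit hydrogens by atom environment:
  8 × C (aromatic): 1 H each → 8
  4 × C (aromatic): no H
  1 × C: 3 H
  1 × N: 2 H
  Total hydrogens = 13.
Molecular formula: C13H13N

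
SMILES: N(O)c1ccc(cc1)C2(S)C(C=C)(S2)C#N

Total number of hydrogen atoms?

Hydrogens are implicit in SMILES; fill each atom to its normal valence:
  4 × C (aromatic): 1 H each → 4
  3 × C: no H
  2 × C (aromatic): no H
  1 × C: 2 H
  1 × C: 1 H
  1 × N: 1 H
  1 × N: no H
  1 × O: 1 H
  1 × S: 1 H
  1 × S: no H
  Total hydrogens = 10.

10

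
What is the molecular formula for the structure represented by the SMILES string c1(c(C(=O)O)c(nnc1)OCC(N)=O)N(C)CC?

C10H14N4O4

Heavy atoms from the SMILES: 10 C, 4 N, 4 O.
Implicit hydrogens by atom environment:
  3 × C (aromatic): no H
  3 × O: no H
  2 × C: 3 H each → 6
  2 × C: 2 H each → 4
  2 × C: no H
  2 × N (aromatic): no H
  1 × C (aromatic): 1 H
  1 × N: 2 H
  1 × N: no H
  1 × O: 1 H
  Total hydrogens = 14.
Molecular formula: C10H14N4O4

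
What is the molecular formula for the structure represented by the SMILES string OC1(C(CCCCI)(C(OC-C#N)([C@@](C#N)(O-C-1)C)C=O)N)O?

C14H20IN3O5

Heavy atoms from the SMILES: 14 C, 1 I, 3 N, 5 O.
Implicit hydrogens by atom environment:
  6 × C: 2 H each → 12
  6 × C: no H
  3 × O: no H
  2 × N: no H
  2 × O: 1 H each → 2
  1 × C: 3 H
  1 × C: 1 H
  1 × I: no H
  1 × N: 2 H
  Total hydrogens = 20.
Molecular formula: C14H20IN3O5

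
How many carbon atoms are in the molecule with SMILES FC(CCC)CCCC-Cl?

The symbol for carbon appears 8 times in the SMILES. (Cl is a single chlorine, not C + l.)

8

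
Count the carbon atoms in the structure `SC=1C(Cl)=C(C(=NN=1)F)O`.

The symbol for carbon appears 4 times in the SMILES. (Cl is a single chlorine, not C + l.)

4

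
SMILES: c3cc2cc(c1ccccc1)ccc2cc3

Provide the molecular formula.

Heavy atoms from the SMILES: 16 C.
Implicit hydrogens by atom environment:
  12 × C (aromatic): 1 H each → 12
  4 × C (aromatic): no H
  Total hydrogens = 12.
Molecular formula: C16H12

C16H12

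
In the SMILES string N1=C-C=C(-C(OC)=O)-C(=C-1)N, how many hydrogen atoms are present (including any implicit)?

Hydrogens are implicit in SMILES; fill each atom to its normal valence:
  3 × C (aromatic): 1 H each → 3
  2 × C (aromatic): no H
  2 × O: no H
  1 × C: 3 H
  1 × C: no H
  1 × N: 2 H
  1 × N (aromatic): no H
  Total hydrogens = 8.

8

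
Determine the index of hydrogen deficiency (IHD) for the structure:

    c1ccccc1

Molecular formula from the SMILES: C6H6.
DoU = (2C + 2 + N − H − X)/2 = (2·6 + 2 + 0 − 6 − 0)/2 = 8/2 = 4.
(Structurally: 1 ring(s) + 3 π bond(s) = 4.)

4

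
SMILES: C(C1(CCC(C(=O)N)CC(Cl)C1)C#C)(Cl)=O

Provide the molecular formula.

C11H13Cl2NO2

Heavy atoms from the SMILES: 11 C, 2 Cl, 1 N, 2 O.
Implicit hydrogens by atom environment:
  4 × C: 2 H each → 8
  4 × C: no H
  3 × C: 1 H each → 3
  2 × Cl: no H
  2 × O: no H
  1 × N: 2 H
  Total hydrogens = 13.
Molecular formula: C11H13Cl2NO2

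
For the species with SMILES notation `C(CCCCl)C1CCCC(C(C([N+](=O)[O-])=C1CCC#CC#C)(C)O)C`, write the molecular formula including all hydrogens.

C20H28ClNO3

Heavy atoms from the SMILES: 20 C, 1 Cl, 1 N, 3 O.
Implicit hydrogens by atom environment:
  9 × C: 2 H each → 18
  6 × C: no H
  3 × C: 1 H each → 3
  2 × C: 3 H each → 6
  1 × Cl: no H
  1 × N (charge +1): no H
  1 × O: 1 H
  1 × O: no H
  1 × O (charge -1): no H
  Total hydrogens = 28.
Molecular formula: C20H28ClNO3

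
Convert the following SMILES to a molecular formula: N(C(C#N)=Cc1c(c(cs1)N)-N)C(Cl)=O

C8H7ClN4OS

Heavy atoms from the SMILES: 8 C, 1 Cl, 4 N, 1 O, 1 S.
Implicit hydrogens by atom environment:
  3 × C (aromatic): no H
  3 × C: no H
  2 × N: 2 H each → 4
  1 × C (aromatic): 1 H
  1 × C: 1 H
  1 × Cl: no H
  1 × N: 1 H
  1 × N: no H
  1 × O: no H
  1 × S (aromatic): no H
  Total hydrogens = 7.
Molecular formula: C8H7ClN4OS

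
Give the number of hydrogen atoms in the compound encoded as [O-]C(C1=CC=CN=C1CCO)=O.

8

Hydrogens are implicit in SMILES; fill each atom to its normal valence:
  3 × C (aromatic): 1 H each → 3
  2 × C: 2 H each → 4
  2 × C (aromatic): no H
  1 × C: no H
  1 × N (aromatic): no H
  1 × O: 1 H
  1 × O: no H
  1 × O (charge -1): no H
  Total hydrogens = 8.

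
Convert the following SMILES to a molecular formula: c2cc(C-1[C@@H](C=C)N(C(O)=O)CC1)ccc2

Heavy atoms from the SMILES: 13 C, 1 N, 2 O.
Implicit hydrogens by atom environment:
  5 × C (aromatic): 1 H each → 5
  3 × C: 2 H each → 6
  3 × C: 1 H each → 3
  1 × C (aromatic): no H
  1 × C: no H
  1 × N: no H
  1 × O: 1 H
  1 × O: no H
  Total hydrogens = 15.
Molecular formula: C13H15NO2

C13H15NO2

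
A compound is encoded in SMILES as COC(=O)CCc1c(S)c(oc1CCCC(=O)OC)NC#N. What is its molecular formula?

C14H18N2O5S

Heavy atoms from the SMILES: 14 C, 2 N, 5 O, 1 S.
Implicit hydrogens by atom environment:
  5 × C: 2 H each → 10
  4 × C (aromatic): no H
  4 × O: no H
  3 × C: no H
  2 × C: 3 H each → 6
  1 × N: 1 H
  1 × N: no H
  1 × O (aromatic): no H
  1 × S: 1 H
  Total hydrogens = 18.
Molecular formula: C14H18N2O5S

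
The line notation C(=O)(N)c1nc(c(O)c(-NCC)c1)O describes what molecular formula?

Heavy atoms from the SMILES: 8 C, 3 N, 3 O.
Implicit hydrogens by atom environment:
  4 × C (aromatic): no H
  2 × O: 1 H each → 2
  1 × C: 3 H
  1 × C: 2 H
  1 × C (aromatic): 1 H
  1 × C: no H
  1 × N: 2 H
  1 × N: 1 H
  1 × N (aromatic): no H
  1 × O: no H
  Total hydrogens = 11.
Molecular formula: C8H11N3O3

C8H11N3O3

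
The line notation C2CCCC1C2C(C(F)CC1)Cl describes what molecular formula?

C10H16ClF

Heavy atoms from the SMILES: 10 C, 1 Cl, 1 F.
Implicit hydrogens by atom environment:
  6 × C: 2 H each → 12
  4 × C: 1 H each → 4
  1 × Cl: no H
  1 × F: no H
  Total hydrogens = 16.
Molecular formula: C10H16ClF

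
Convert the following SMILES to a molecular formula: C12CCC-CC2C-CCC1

C10H18

Heavy atoms from the SMILES: 10 C.
Implicit hydrogens by atom environment:
  8 × C: 2 H each → 16
  2 × C: 1 H each → 2
  Total hydrogens = 18.
Molecular formula: C10H18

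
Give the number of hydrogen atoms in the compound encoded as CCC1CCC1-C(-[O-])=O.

Hydrogens are implicit in SMILES; fill each atom to its normal valence:
  3 × C: 2 H each → 6
  2 × C: 1 H each → 2
  1 × C: 3 H
  1 × C: no H
  1 × O: no H
  1 × O (charge -1): no H
  Total hydrogens = 11.

11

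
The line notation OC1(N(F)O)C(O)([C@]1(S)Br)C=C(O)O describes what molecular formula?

C5H7BrFNO5S

Heavy atoms from the SMILES: 1 Br, 5 C, 1 F, 1 N, 5 O, 1 S.
Implicit hydrogens by atom environment:
  5 × O: 1 H each → 5
  4 × C: no H
  1 × Br: no H
  1 × C: 1 H
  1 × F: no H
  1 × N: no H
  1 × S: 1 H
  Total hydrogens = 7.
Molecular formula: C5H7BrFNO5S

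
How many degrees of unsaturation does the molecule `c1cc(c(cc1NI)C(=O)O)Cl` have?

Molecular formula from the SMILES: C7H5ClINO2.
DoU = (2C + 2 + N − H − X)/2 = (2·7 + 2 + 1 − 5 − 2)/2 = 10/2 = 5.
(Structurally: 1 ring(s) + 4 π bond(s) = 5.)

5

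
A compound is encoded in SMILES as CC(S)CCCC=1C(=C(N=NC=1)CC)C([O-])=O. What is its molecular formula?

C12H17N2O2S-

Heavy atoms from the SMILES: 12 C, 2 N, 2 O, 1 S.
Implicit hydrogens by atom environment:
  4 × C: 2 H each → 8
  3 × C (aromatic): no H
  2 × C: 3 H each → 6
  2 × N (aromatic): no H
  1 × C (aromatic): 1 H
  1 × C: 1 H
  1 × C: no H
  1 × O: no H
  1 × O (charge -1): no H
  1 × S: 1 H
  Total hydrogens = 17.
Net charge -1.
Molecular formula: C12H17N2O2S-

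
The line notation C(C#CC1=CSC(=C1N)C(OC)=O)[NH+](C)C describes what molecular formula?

Heavy atoms from the SMILES: 11 C, 2 N, 2 O, 1 S.
Implicit hydrogens by atom environment:
  3 × C: 3 H each → 9
  3 × C (aromatic): no H
  3 × C: no H
  2 × O: no H
  1 × C: 2 H
  1 × C (aromatic): 1 H
  1 × N: 2 H
  1 × N (charge +1): 1 H
  1 × S (aromatic): no H
  Total hydrogens = 15.
Net charge +1.
Molecular formula: C11H15N2O2S+

C11H15N2O2S+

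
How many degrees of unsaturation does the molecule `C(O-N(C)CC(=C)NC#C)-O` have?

3

Molecular formula from the SMILES: C7H12N2O2.
DoU = (2C + 2 + N − H − X)/2 = (2·7 + 2 + 2 − 12 − 0)/2 = 6/2 = 3.
(Structurally: 0 ring(s) + 3 π bond(s) = 3.)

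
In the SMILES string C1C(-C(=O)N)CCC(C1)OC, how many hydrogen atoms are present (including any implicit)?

Hydrogens are implicit in SMILES; fill each atom to its normal valence:
  4 × C: 2 H each → 8
  2 × C: 1 H each → 2
  2 × O: no H
  1 × C: 3 H
  1 × C: no H
  1 × N: 2 H
  Total hydrogens = 15.

15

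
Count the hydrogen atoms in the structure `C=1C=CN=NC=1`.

4

Hydrogens are implicit in SMILES; fill each atom to its normal valence:
  4 × C (aromatic): 1 H each → 4
  2 × N (aromatic): no H
  Total hydrogens = 4.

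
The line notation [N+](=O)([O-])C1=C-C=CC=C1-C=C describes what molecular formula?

Heavy atoms from the SMILES: 8 C, 1 N, 2 O.
Implicit hydrogens by atom environment:
  4 × C (aromatic): 1 H each → 4
  2 × C (aromatic): no H
  1 × C: 2 H
  1 × C: 1 H
  1 × N (charge +1): no H
  1 × O: no H
  1 × O (charge -1): no H
  Total hydrogens = 7.
Molecular formula: C8H7NO2

C8H7NO2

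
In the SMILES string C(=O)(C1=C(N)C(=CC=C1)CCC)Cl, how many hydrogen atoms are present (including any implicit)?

12

Hydrogens are implicit in SMILES; fill each atom to its normal valence:
  3 × C (aromatic): 1 H each → 3
  3 × C (aromatic): no H
  2 × C: 2 H each → 4
  1 × C: 3 H
  1 × C: no H
  1 × Cl: no H
  1 × N: 2 H
  1 × O: no H
  Total hydrogens = 12.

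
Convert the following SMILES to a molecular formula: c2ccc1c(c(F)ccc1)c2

Heavy atoms from the SMILES: 10 C, 1 F.
Implicit hydrogens by atom environment:
  7 × C (aromatic): 1 H each → 7
  3 × C (aromatic): no H
  1 × F: no H
  Total hydrogens = 7.
Molecular formula: C10H7F

C10H7F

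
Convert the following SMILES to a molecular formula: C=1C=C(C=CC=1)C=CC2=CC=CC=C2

Heavy atoms from the SMILES: 14 C.
Implicit hydrogens by atom environment:
  10 × C (aromatic): 1 H each → 10
  2 × C: 1 H each → 2
  2 × C (aromatic): no H
  Total hydrogens = 12.
Molecular formula: C14H12

C14H12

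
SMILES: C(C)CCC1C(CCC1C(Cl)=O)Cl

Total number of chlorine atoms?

2

The symbol for chlorine appears 2 times in the SMILES.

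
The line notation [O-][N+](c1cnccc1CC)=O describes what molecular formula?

Heavy atoms from the SMILES: 7 C, 2 N, 2 O.
Implicit hydrogens by atom environment:
  3 × C (aromatic): 1 H each → 3
  2 × C (aromatic): no H
  1 × C: 3 H
  1 × C: 2 H
  1 × N (aromatic): no H
  1 × N (charge +1): no H
  1 × O: no H
  1 × O (charge -1): no H
  Total hydrogens = 8.
Molecular formula: C7H8N2O2

C7H8N2O2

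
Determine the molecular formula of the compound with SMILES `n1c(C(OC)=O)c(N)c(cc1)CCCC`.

C11H16N2O2

Heavy atoms from the SMILES: 11 C, 2 N, 2 O.
Implicit hydrogens by atom environment:
  3 × C: 2 H each → 6
  3 × C (aromatic): no H
  2 × C: 3 H each → 6
  2 × C (aromatic): 1 H each → 2
  2 × O: no H
  1 × C: no H
  1 × N: 2 H
  1 × N (aromatic): no H
  Total hydrogens = 16.
Molecular formula: C11H16N2O2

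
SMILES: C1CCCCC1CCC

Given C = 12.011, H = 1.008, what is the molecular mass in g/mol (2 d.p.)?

126.24

Molecular formula: C9H18.
M = 9×12.011 + 18×1.008 = 126.24 g/mol.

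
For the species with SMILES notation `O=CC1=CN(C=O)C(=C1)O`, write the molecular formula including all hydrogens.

C6H5NO3

Heavy atoms from the SMILES: 6 C, 1 N, 3 O.
Implicit hydrogens by atom environment:
  2 × C (aromatic): 1 H each → 2
  2 × C: 1 H each → 2
  2 × C (aromatic): no H
  2 × O: no H
  1 × N (aromatic): no H
  1 × O: 1 H
  Total hydrogens = 5.
Molecular formula: C6H5NO3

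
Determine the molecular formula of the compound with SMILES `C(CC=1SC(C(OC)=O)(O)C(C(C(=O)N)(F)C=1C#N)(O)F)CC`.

C13H16F2N2O5S

Heavy atoms from the SMILES: 13 C, 2 F, 2 N, 5 O, 1 S.
Implicit hydrogens by atom environment:
  8 × C: no H
  3 × C: 2 H each → 6
  3 × O: no H
  2 × C: 3 H each → 6
  2 × F: no H
  2 × O: 1 H each → 2
  1 × N: 2 H
  1 × N: no H
  1 × S: no H
  Total hydrogens = 16.
Molecular formula: C13H16F2N2O5S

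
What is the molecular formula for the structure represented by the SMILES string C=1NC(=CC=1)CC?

C6H9N

Heavy atoms from the SMILES: 6 C, 1 N.
Implicit hydrogens by atom environment:
  3 × C (aromatic): 1 H each → 3
  1 × C: 3 H
  1 × C: 2 H
  1 × C (aromatic): no H
  1 × N (aromatic): 1 H
  Total hydrogens = 9.
Molecular formula: C6H9N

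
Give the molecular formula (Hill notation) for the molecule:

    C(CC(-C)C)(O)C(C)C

C8H18O

Heavy atoms from the SMILES: 8 C, 1 O.
Implicit hydrogens by atom environment:
  4 × C: 3 H each → 12
  3 × C: 1 H each → 3
  1 × C: 2 H
  1 × O: 1 H
  Total hydrogens = 18.
Molecular formula: C8H18O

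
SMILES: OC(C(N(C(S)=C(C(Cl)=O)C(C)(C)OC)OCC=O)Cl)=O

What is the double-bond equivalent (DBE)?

Molecular formula from the SMILES: C11H15Cl2NO6S.
DoU = (2C + 2 + N − H − X)/2 = (2·11 + 2 + 1 − 15 − 2)/2 = 8/2 = 4.
(Structurally: 0 ring(s) + 4 π bond(s) = 4.)

4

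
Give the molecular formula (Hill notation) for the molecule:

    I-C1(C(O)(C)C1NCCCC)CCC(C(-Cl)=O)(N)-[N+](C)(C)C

C15H30ClIN3O2+

Heavy atoms from the SMILES: 15 C, 1 Cl, 1 I, 3 N, 2 O.
Implicit hydrogens by atom environment:
  5 × C: 3 H each → 15
  5 × C: 2 H each → 10
  4 × C: no H
  1 × C: 1 H
  1 × Cl: no H
  1 × I: no H
  1 × N: 2 H
  1 × N: 1 H
  1 × N (charge +1): no H
  1 × O: 1 H
  1 × O: no H
  Total hydrogens = 30.
Net charge +1.
Molecular formula: C15H30ClIN3O2+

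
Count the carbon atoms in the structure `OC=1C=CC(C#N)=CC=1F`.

7

The symbol for carbon appears 7 times in the SMILES.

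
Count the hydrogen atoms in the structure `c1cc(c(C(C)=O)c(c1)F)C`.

Hydrogens are implicit in SMILES; fill each atom to its normal valence:
  3 × C (aromatic): 1 H each → 3
  3 × C (aromatic): no H
  2 × C: 3 H each → 6
  1 × C: no H
  1 × F: no H
  1 × O: no H
  Total hydrogens = 9.

9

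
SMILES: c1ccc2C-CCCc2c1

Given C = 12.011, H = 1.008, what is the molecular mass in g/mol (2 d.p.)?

132.21

Molecular formula: C10H12.
M = 10×12.011 + 12×1.008 = 132.21 g/mol.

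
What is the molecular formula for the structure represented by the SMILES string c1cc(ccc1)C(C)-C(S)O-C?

Heavy atoms from the SMILES: 10 C, 1 O, 1 S.
Implicit hydrogens by atom environment:
  5 × C (aromatic): 1 H each → 5
  2 × C: 3 H each → 6
  2 × C: 1 H each → 2
  1 × C (aromatic): no H
  1 × O: no H
  1 × S: 1 H
  Total hydrogens = 14.
Molecular formula: C10H14OS

C10H14OS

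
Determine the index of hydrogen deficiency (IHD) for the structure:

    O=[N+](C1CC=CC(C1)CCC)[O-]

Molecular formula from the SMILES: C9H15NO2.
DoU = (2C + 2 + N − H − X)/2 = (2·9 + 2 + 1 − 15 − 0)/2 = 6/2 = 3.
(Structurally: 1 ring(s) + 2 π bond(s) = 3.)

3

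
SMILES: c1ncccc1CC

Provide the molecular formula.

Heavy atoms from the SMILES: 7 C, 1 N.
Implicit hydrogens by atom environment:
  4 × C (aromatic): 1 H each → 4
  1 × C: 3 H
  1 × C: 2 H
  1 × C (aromatic): no H
  1 × N (aromatic): no H
  Total hydrogens = 9.
Molecular formula: C7H9N

C7H9N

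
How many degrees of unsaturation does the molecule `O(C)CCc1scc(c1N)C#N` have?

5

Molecular formula from the SMILES: C8H10N2OS.
DoU = (2C + 2 + N − H − X)/2 = (2·8 + 2 + 2 − 10 − 0)/2 = 10/2 = 5.
(Structurally: 1 ring(s) + 4 π bond(s) = 5.)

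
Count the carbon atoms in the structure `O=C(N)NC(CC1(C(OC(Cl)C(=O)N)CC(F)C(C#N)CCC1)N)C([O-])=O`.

The symbol for carbon appears 15 times in the SMILES. (Cl is a single chlorine, not C + l.)

15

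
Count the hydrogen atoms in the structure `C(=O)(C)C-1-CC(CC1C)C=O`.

Hydrogens are implicit in SMILES; fill each atom to its normal valence:
  4 × C: 1 H each → 4
  2 × C: 3 H each → 6
  2 × C: 2 H each → 4
  2 × O: no H
  1 × C: no H
  Total hydrogens = 14.

14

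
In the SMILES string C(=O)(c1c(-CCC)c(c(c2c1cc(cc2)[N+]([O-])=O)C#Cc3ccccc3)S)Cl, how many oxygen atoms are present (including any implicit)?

The symbol for oxygen appears 3 times in the SMILES.

3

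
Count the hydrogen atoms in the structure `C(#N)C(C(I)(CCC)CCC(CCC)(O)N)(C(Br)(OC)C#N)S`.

Hydrogens are implicit in SMILES; fill each atom to its normal valence:
  6 × C: 2 H each → 12
  6 × C: no H
  3 × C: 3 H each → 9
  2 × N: no H
  1 × Br: no H
  1 × I: no H
  1 × N: 2 H
  1 × O: 1 H
  1 × O: no H
  1 × S: 1 H
  Total hydrogens = 25.

25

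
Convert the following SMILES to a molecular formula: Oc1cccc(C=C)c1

C8H8O

Heavy atoms from the SMILES: 8 C, 1 O.
Implicit hydrogens by atom environment:
  4 × C (aromatic): 1 H each → 4
  2 × C (aromatic): no H
  1 × C: 2 H
  1 × C: 1 H
  1 × O: 1 H
  Total hydrogens = 8.
Molecular formula: C8H8O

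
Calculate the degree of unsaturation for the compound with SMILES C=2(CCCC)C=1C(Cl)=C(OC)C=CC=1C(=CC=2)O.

7

Molecular formula from the SMILES: C15H17ClO2.
DoU = (2C + 2 + N − H − X)/2 = (2·15 + 2 + 0 − 17 − 1)/2 = 14/2 = 7.
(Structurally: 2 ring(s) + 5 π bond(s) = 7.)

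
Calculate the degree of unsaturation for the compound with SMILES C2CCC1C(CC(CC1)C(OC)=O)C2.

Molecular formula from the SMILES: C12H20O2.
DoU = (2C + 2 + N − H − X)/2 = (2·12 + 2 + 0 − 20 − 0)/2 = 6/2 = 3.
(Structurally: 2 ring(s) + 1 π bond(s) = 3.)

3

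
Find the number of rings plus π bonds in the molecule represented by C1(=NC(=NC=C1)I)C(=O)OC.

Molecular formula from the SMILES: C6H5IN2O2.
DoU = (2C + 2 + N − H − X)/2 = (2·6 + 2 + 2 − 5 − 1)/2 = 10/2 = 5.
(Structurally: 1 ring(s) + 4 π bond(s) = 5.)

5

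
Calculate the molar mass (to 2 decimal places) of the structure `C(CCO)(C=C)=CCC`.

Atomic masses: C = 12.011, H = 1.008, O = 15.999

126.20

Molecular formula: C8H14O.
M = 8×12.011 + 14×1.008 + 1×15.999 = 126.20 g/mol.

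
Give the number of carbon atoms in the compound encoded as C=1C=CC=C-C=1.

6

The symbol for carbon appears 6 times in the SMILES.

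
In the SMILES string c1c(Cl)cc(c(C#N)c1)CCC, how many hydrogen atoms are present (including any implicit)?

Hydrogens are implicit in SMILES; fill each atom to its normal valence:
  3 × C (aromatic): 1 H each → 3
  3 × C (aromatic): no H
  2 × C: 2 H each → 4
  1 × C: 3 H
  1 × C: no H
  1 × Cl: no H
  1 × N: no H
  Total hydrogens = 10.

10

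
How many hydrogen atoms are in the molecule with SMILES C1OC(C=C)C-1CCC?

Hydrogens are implicit in SMILES; fill each atom to its normal valence:
  4 × C: 2 H each → 8
  3 × C: 1 H each → 3
  1 × C: 3 H
  1 × O: no H
  Total hydrogens = 14.

14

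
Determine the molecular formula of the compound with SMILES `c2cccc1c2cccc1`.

C10H8

Heavy atoms from the SMILES: 10 C.
Implicit hydrogens by atom environment:
  8 × C (aromatic): 1 H each → 8
  2 × C (aromatic): no H
  Total hydrogens = 8.
Molecular formula: C10H8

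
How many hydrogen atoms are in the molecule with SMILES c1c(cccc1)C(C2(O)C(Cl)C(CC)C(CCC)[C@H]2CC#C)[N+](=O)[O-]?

Hydrogens are implicit in SMILES; fill each atom to its normal valence:
  6 × C: 1 H each → 6
  5 × C (aromatic): 1 H each → 5
  4 × C: 2 H each → 8
  2 × C: 3 H each → 6
  2 × C: no H
  1 × C (aromatic): no H
  1 × Cl: no H
  1 × N (charge +1): no H
  1 × O: 1 H
  1 × O: no H
  1 × O (charge -1): no H
  Total hydrogens = 26.

26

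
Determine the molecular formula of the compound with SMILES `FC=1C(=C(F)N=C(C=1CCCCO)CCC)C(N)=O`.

C13H18F2N2O2

Heavy atoms from the SMILES: 13 C, 2 F, 2 N, 2 O.
Implicit hydrogens by atom environment:
  6 × C: 2 H each → 12
  5 × C (aromatic): no H
  2 × F: no H
  1 × C: 3 H
  1 × C: no H
  1 × N: 2 H
  1 × N (aromatic): no H
  1 × O: 1 H
  1 × O: no H
  Total hydrogens = 18.
Molecular formula: C13H18F2N2O2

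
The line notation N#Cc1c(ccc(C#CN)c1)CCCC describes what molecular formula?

C13H14N2

Heavy atoms from the SMILES: 13 C, 2 N.
Implicit hydrogens by atom environment:
  3 × C: 2 H each → 6
  3 × C (aromatic): 1 H each → 3
  3 × C (aromatic): no H
  3 × C: no H
  1 × C: 3 H
  1 × N: 2 H
  1 × N: no H
  Total hydrogens = 14.
Molecular formula: C13H14N2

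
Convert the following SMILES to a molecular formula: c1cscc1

C4H4S

Heavy atoms from the SMILES: 4 C, 1 S.
Implicit hydrogens by atom environment:
  4 × C (aromatic): 1 H each → 4
  1 × S (aromatic): no H
  Total hydrogens = 4.
Molecular formula: C4H4S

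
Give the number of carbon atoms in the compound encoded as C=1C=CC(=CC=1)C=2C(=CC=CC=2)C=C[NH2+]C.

15

The symbol for carbon appears 15 times in the SMILES.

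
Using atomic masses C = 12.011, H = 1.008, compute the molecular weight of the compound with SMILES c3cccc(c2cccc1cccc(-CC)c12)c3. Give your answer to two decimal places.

232.33

Molecular formula: C18H16.
M = 18×12.011 + 16×1.008 = 232.33 g/mol.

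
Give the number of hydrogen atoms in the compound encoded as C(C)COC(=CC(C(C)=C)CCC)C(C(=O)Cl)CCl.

24

Hydrogens are implicit in SMILES; fill each atom to its normal valence:
  6 × C: 2 H each → 12
  3 × C: 3 H each → 9
  3 × C: 1 H each → 3
  3 × C: no H
  2 × Cl: no H
  2 × O: no H
  Total hydrogens = 24.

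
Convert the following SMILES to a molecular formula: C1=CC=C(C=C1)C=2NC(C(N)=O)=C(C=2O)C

C12H12N2O2

Heavy atoms from the SMILES: 12 C, 2 N, 2 O.
Implicit hydrogens by atom environment:
  5 × C (aromatic): 1 H each → 5
  5 × C (aromatic): no H
  1 × C: 3 H
  1 × C: no H
  1 × N: 2 H
  1 × N (aromatic): 1 H
  1 × O: 1 H
  1 × O: no H
  Total hydrogens = 12.
Molecular formula: C12H12N2O2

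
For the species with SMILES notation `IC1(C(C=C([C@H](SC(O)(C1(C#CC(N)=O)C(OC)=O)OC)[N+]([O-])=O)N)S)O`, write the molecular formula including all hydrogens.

C13H16IN3O8S2

Heavy atoms from the SMILES: 13 C, 1 I, 3 N, 8 O, 2 S.
Implicit hydrogens by atom environment:
  8 × C: no H
  5 × O: no H
  3 × C: 1 H each → 3
  2 × C: 3 H each → 6
  2 × N: 2 H each → 4
  2 × O: 1 H each → 2
  1 × I: no H
  1 × N (charge +1): no H
  1 × O (charge -1): no H
  1 × S: 1 H
  1 × S: no H
  Total hydrogens = 16.
Molecular formula: C13H16IN3O8S2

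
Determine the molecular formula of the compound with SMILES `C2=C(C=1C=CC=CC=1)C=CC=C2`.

Heavy atoms from the SMILES: 12 C.
Implicit hydrogens by atom environment:
  10 × C (aromatic): 1 H each → 10
  2 × C (aromatic): no H
  Total hydrogens = 10.
Molecular formula: C12H10

C12H10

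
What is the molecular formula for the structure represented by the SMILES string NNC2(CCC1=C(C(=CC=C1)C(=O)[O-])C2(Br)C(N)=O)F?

C12H12BrFN3O3-

Heavy atoms from the SMILES: 1 Br, 12 C, 1 F, 3 N, 3 O.
Implicit hydrogens by atom environment:
  4 × C: no H
  3 × C (aromatic): 1 H each → 3
  3 × C (aromatic): no H
  2 × C: 2 H each → 4
  2 × N: 2 H each → 4
  2 × O: no H
  1 × Br: no H
  1 × F: no H
  1 × N: 1 H
  1 × O (charge -1): no H
  Total hydrogens = 12.
Net charge -1.
Molecular formula: C12H12BrFN3O3-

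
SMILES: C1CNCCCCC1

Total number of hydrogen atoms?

Hydrogens are implicit in SMILES; fill each atom to its normal valence:
  7 × C: 2 H each → 14
  1 × N: 1 H
  Total hydrogens = 15.

15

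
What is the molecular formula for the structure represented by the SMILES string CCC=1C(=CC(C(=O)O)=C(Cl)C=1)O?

Heavy atoms from the SMILES: 9 C, 1 Cl, 3 O.
Implicit hydrogens by atom environment:
  4 × C (aromatic): no H
  2 × C (aromatic): 1 H each → 2
  2 × O: 1 H each → 2
  1 × C: 3 H
  1 × C: 2 H
  1 × C: no H
  1 × Cl: no H
  1 × O: no H
  Total hydrogens = 9.
Molecular formula: C9H9ClO3

C9H9ClO3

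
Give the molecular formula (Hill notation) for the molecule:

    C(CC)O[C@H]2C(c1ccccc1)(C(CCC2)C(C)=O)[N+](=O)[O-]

Heavy atoms from the SMILES: 17 C, 1 N, 4 O.
Implicit hydrogens by atom environment:
  5 × C: 2 H each → 10
  5 × C (aromatic): 1 H each → 5
  3 × O: no H
  2 × C: 3 H each → 6
  2 × C: 1 H each → 2
  2 × C: no H
  1 × C (aromatic): no H
  1 × N (charge +1): no H
  1 × O (charge -1): no H
  Total hydrogens = 23.
Molecular formula: C17H23NO4

C17H23NO4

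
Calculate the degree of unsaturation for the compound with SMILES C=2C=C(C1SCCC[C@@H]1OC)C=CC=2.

Molecular formula from the SMILES: C12H16OS.
DoU = (2C + 2 + N − H − X)/2 = (2·12 + 2 + 0 − 16 − 0)/2 = 10/2 = 5.
(Structurally: 2 ring(s) + 3 π bond(s) = 5.)

5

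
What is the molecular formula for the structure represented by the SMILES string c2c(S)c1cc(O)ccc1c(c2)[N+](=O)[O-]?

Heavy atoms from the SMILES: 10 C, 1 N, 3 O, 1 S.
Implicit hydrogens by atom environment:
  5 × C (aromatic): 1 H each → 5
  5 × C (aromatic): no H
  1 × N (charge +1): no H
  1 × O: 1 H
  1 × O: no H
  1 × O (charge -1): no H
  1 × S: 1 H
  Total hydrogens = 7.
Molecular formula: C10H7NO3S

C10H7NO3S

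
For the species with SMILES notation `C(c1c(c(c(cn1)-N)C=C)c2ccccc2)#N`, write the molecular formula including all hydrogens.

C14H11N3

Heavy atoms from the SMILES: 14 C, 3 N.
Implicit hydrogens by atom environment:
  6 × C (aromatic): 1 H each → 6
  5 × C (aromatic): no H
  1 × C: 2 H
  1 × C: 1 H
  1 × C: no H
  1 × N: 2 H
  1 × N (aromatic): no H
  1 × N: no H
  Total hydrogens = 11.
Molecular formula: C14H11N3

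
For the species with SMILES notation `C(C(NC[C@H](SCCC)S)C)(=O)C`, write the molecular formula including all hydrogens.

C9H19NOS2

Heavy atoms from the SMILES: 9 C, 1 N, 1 O, 2 S.
Implicit hydrogens by atom environment:
  3 × C: 3 H each → 9
  3 × C: 2 H each → 6
  2 × C: 1 H each → 2
  1 × C: no H
  1 × N: 1 H
  1 × O: no H
  1 × S: 1 H
  1 × S: no H
  Total hydrogens = 19.
Molecular formula: C9H19NOS2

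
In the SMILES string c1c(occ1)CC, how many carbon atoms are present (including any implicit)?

The symbol for carbon appears 6 times in the SMILES. Lowercase c denotes aromatic carbon and counts toward C.

6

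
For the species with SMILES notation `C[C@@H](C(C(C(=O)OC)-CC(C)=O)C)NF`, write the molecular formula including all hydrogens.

C10H18FNO3

Heavy atoms from the SMILES: 10 C, 1 F, 1 N, 3 O.
Implicit hydrogens by atom environment:
  4 × C: 3 H each → 12
  3 × C: 1 H each → 3
  3 × O: no H
  2 × C: no H
  1 × C: 2 H
  1 × F: no H
  1 × N: 1 H
  Total hydrogens = 18.
Molecular formula: C10H18FNO3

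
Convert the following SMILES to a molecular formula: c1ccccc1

Heavy atoms from the SMILES: 6 C.
Implicit hydrogens by atom environment:
  6 × C (aromatic): 1 H each → 6
  Total hydrogens = 6.
Molecular formula: C6H6

C6H6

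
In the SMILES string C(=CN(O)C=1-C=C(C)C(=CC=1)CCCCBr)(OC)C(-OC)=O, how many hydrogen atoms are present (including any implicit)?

Hydrogens are implicit in SMILES; fill each atom to its normal valence:
  4 × C: 2 H each → 8
  3 × C: 3 H each → 9
  3 × C (aromatic): 1 H each → 3
  3 × C (aromatic): no H
  3 × O: no H
  2 × C: no H
  1 × Br: no H
  1 × C: 1 H
  1 × N: no H
  1 × O: 1 H
  Total hydrogens = 22.

22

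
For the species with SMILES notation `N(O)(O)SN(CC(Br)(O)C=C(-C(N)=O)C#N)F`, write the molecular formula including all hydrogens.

Heavy atoms from the SMILES: 1 Br, 6 C, 1 F, 4 N, 4 O, 1 S.
Implicit hydrogens by atom environment:
  4 × C: no H
  3 × N: no H
  3 × O: 1 H each → 3
  1 × Br: no H
  1 × C: 2 H
  1 × C: 1 H
  1 × F: no H
  1 × N: 2 H
  1 × O: no H
  1 × S: no H
  Total hydrogens = 8.
Molecular formula: C6H8BrFN4O4S

C6H8BrFN4O4S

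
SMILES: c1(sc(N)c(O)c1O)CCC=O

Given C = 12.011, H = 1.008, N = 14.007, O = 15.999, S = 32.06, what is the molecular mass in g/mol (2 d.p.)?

Molecular formula: C7H9NO3S.
M = 7×12.011 + 9×1.008 + 1×14.007 + 3×15.999 + 1×32.06 = 187.21 g/mol.

187.21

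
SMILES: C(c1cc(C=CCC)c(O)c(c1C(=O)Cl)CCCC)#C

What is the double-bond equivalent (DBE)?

Molecular formula from the SMILES: C17H19ClO2.
DoU = (2C + 2 + N − H − X)/2 = (2·17 + 2 + 0 − 19 − 1)/2 = 16/2 = 8.
(Structurally: 1 ring(s) + 7 π bond(s) = 8.)

8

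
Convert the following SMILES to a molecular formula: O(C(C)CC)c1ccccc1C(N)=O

Heavy atoms from the SMILES: 11 C, 1 N, 2 O.
Implicit hydrogens by atom environment:
  4 × C (aromatic): 1 H each → 4
  2 × C: 3 H each → 6
  2 × C (aromatic): no H
  2 × O: no H
  1 × C: 2 H
  1 × C: 1 H
  1 × C: no H
  1 × N: 2 H
  Total hydrogens = 15.
Molecular formula: C11H15NO2

C11H15NO2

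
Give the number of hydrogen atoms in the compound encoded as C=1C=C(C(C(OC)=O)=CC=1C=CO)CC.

Hydrogens are implicit in SMILES; fill each atom to its normal valence:
  3 × C (aromatic): 1 H each → 3
  3 × C (aromatic): no H
  2 × C: 3 H each → 6
  2 × C: 1 H each → 2
  2 × O: no H
  1 × C: 2 H
  1 × C: no H
  1 × O: 1 H
  Total hydrogens = 14.

14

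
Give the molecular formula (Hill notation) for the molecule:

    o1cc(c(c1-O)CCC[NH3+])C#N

C8H11N2O2+

Heavy atoms from the SMILES: 8 C, 2 N, 2 O.
Implicit hydrogens by atom environment:
  3 × C: 2 H each → 6
  3 × C (aromatic): no H
  1 × C (aromatic): 1 H
  1 × C: no H
  1 × N (charge +1): 3 H
  1 × N: no H
  1 × O: 1 H
  1 × O (aromatic): no H
  Total hydrogens = 11.
Net charge +1.
Molecular formula: C8H11N2O2+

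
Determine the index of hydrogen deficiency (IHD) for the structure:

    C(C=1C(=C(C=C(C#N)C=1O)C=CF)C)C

Molecular formula from the SMILES: C12H12FNO.
DoU = (2C + 2 + N − H − X)/2 = (2·12 + 2 + 1 − 12 − 1)/2 = 14/2 = 7.
(Structurally: 1 ring(s) + 6 π bond(s) = 7.)

7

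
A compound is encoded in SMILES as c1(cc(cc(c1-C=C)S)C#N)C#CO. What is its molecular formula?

C11H7NOS

Heavy atoms from the SMILES: 11 C, 1 N, 1 O, 1 S.
Implicit hydrogens by atom environment:
  4 × C (aromatic): no H
  3 × C: no H
  2 × C (aromatic): 1 H each → 2
  1 × C: 2 H
  1 × C: 1 H
  1 × N: no H
  1 × O: 1 H
  1 × S: 1 H
  Total hydrogens = 7.
Molecular formula: C11H7NOS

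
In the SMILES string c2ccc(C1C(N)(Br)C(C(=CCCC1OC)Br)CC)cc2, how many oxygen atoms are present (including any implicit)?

1

The symbol for oxygen appears 1 time in the SMILES.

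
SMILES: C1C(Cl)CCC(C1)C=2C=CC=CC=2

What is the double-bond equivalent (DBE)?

Molecular formula from the SMILES: C12H15Cl.
DoU = (2C + 2 + N − H − X)/2 = (2·12 + 2 + 0 − 15 − 1)/2 = 10/2 = 5.
(Structurally: 2 ring(s) + 3 π bond(s) = 5.)

5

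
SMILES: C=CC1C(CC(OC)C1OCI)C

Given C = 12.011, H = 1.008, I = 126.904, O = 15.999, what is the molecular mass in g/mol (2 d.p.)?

296.15

Molecular formula: C10H17IO2.
M = 10×12.011 + 17×1.008 + 1×126.904 + 2×15.999 = 296.15 g/mol.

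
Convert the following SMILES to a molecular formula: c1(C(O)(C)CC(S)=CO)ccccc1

C11H14O2S

Heavy atoms from the SMILES: 11 C, 2 O, 1 S.
Implicit hydrogens by atom environment:
  5 × C (aromatic): 1 H each → 5
  2 × C: no H
  2 × O: 1 H each → 2
  1 × C: 3 H
  1 × C: 2 H
  1 × C: 1 H
  1 × C (aromatic): no H
  1 × S: 1 H
  Total hydrogens = 14.
Molecular formula: C11H14O2S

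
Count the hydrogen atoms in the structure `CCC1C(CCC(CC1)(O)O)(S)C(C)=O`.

20

Hydrogens are implicit in SMILES; fill each atom to its normal valence:
  5 × C: 2 H each → 10
  3 × C: no H
  2 × C: 3 H each → 6
  2 × O: 1 H each → 2
  1 × C: 1 H
  1 × O: no H
  1 × S: 1 H
  Total hydrogens = 20.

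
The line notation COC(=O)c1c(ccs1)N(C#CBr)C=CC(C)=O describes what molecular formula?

C12H10BrNO3S

Heavy atoms from the SMILES: 1 Br, 12 C, 1 N, 3 O, 1 S.
Implicit hydrogens by atom environment:
  4 × C: no H
  3 × O: no H
  2 × C: 3 H each → 6
  2 × C (aromatic): 1 H each → 2
  2 × C: 1 H each → 2
  2 × C (aromatic): no H
  1 × Br: no H
  1 × N: no H
  1 × S (aromatic): no H
  Total hydrogens = 10.
Molecular formula: C12H10BrNO3S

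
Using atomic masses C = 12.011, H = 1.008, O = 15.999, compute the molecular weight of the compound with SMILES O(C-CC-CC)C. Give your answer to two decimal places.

102.18

Molecular formula: C6H14O.
M = 6×12.011 + 14×1.008 + 1×15.999 = 102.18 g/mol.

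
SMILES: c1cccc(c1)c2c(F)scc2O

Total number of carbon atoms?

The symbol for carbon appears 10 times in the SMILES. Lowercase c denotes aromatic carbon and counts toward C.

10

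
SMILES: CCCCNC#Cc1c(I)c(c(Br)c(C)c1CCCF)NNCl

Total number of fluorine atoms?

1

The symbol for fluorine appears 1 time in the SMILES.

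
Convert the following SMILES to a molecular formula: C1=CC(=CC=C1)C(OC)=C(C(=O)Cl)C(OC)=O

C12H11ClO4

Heavy atoms from the SMILES: 12 C, 1 Cl, 4 O.
Implicit hydrogens by atom environment:
  5 × C (aromatic): 1 H each → 5
  4 × C: no H
  4 × O: no H
  2 × C: 3 H each → 6
  1 × C (aromatic): no H
  1 × Cl: no H
  Total hydrogens = 11.
Molecular formula: C12H11ClO4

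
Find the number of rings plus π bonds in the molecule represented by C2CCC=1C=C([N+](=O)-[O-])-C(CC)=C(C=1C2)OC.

6

Molecular formula from the SMILES: C13H17NO3.
DoU = (2C + 2 + N − H − X)/2 = (2·13 + 2 + 1 − 17 − 0)/2 = 12/2 = 6.
(Structurally: 2 ring(s) + 4 π bond(s) = 6.)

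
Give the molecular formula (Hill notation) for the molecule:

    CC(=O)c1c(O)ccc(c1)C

Heavy atoms from the SMILES: 9 C, 2 O.
Implicit hydrogens by atom environment:
  3 × C (aromatic): 1 H each → 3
  3 × C (aromatic): no H
  2 × C: 3 H each → 6
  1 × C: no H
  1 × O: 1 H
  1 × O: no H
  Total hydrogens = 10.
Molecular formula: C9H10O2

C9H10O2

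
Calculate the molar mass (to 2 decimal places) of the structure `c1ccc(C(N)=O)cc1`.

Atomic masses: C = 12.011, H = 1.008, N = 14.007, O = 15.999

Molecular formula: C7H7NO.
M = 7×12.011 + 7×1.008 + 1×14.007 + 1×15.999 = 121.14 g/mol.

121.14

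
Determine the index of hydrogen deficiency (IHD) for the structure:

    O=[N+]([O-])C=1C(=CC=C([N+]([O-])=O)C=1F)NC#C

8

Molecular formula from the SMILES: C8H4FN3O4.
DoU = (2C + 2 + N − H − X)/2 = (2·8 + 2 + 3 − 4 − 1)/2 = 16/2 = 8.
(Structurally: 1 ring(s) + 7 π bond(s) = 8.)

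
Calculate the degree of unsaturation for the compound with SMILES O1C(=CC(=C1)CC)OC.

3

Molecular formula from the SMILES: C7H10O2.
DoU = (2C + 2 + N − H − X)/2 = (2·7 + 2 + 0 − 10 − 0)/2 = 6/2 = 3.
(Structurally: 1 ring(s) + 2 π bond(s) = 3.)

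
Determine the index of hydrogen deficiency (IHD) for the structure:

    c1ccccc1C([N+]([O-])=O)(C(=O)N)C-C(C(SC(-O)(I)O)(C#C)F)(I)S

Molecular formula from the SMILES: C14H13FI2N2O5S2.
DoU = (2C + 2 + N − H − X)/2 = (2·14 + 2 + 2 − 13 − 3)/2 = 16/2 = 8.
(Structurally: 1 ring(s) + 7 π bond(s) = 8.)

8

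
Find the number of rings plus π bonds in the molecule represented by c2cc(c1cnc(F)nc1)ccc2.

Molecular formula from the SMILES: C10H7FN2.
DoU = (2C + 2 + N − H − X)/2 = (2·10 + 2 + 2 − 7 − 1)/2 = 16/2 = 8.
(Structurally: 2 ring(s) + 6 π bond(s) = 8.)

8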